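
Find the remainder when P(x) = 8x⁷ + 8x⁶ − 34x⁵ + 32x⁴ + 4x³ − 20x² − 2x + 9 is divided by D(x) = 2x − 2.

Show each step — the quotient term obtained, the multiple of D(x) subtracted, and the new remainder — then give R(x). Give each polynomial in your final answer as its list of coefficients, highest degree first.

Step 1: lead(8x⁷ + 8x⁶ − 34x⁵ + 32x⁴ + 4x³ − 20x² − 2x + 9) ÷ lead(D) = 8x⁷ ÷ 2x = 4x⁶. Subtract (4x⁶)·D = 8x⁷ − 8x⁶. Remainder: 16x⁶ − 34x⁵ + 32x⁴ + 4x³ − 20x² − 2x + 9.
Step 2: lead(16x⁶ − 34x⁵ + 32x⁴ + 4x³ − 20x² − 2x + 9) ÷ lead(D) = 16x⁶ ÷ 2x = 8x⁵. Subtract (8x⁵)·D = 16x⁶ − 16x⁵. Remainder: −18x⁵ + 32x⁴ + 4x³ − 20x² − 2x + 9.
Step 3: lead(−18x⁵ + 32x⁴ + 4x³ − 20x² − 2x + 9) ÷ lead(D) = −18x⁵ ÷ 2x = −9x⁴. Subtract (−9x⁴)·D = −18x⁵ + 18x⁴. Remainder: 14x⁴ + 4x³ − 20x² − 2x + 9.
Step 4: lead(14x⁴ + 4x³ − 20x² − 2x + 9) ÷ lead(D) = 14x⁴ ÷ 2x = 7x³. Subtract (7x³)·D = 14x⁴ − 14x³. Remainder: 18x³ − 20x² − 2x + 9.
Step 5: lead(18x³ − 20x² − 2x + 9) ÷ lead(D) = 18x³ ÷ 2x = 9x². Subtract (9x²)·D = 18x³ − 18x². Remainder: −2x² − 2x + 9.
Step 6: lead(−2x² − 2x + 9) ÷ lead(D) = −2x² ÷ 2x = −x. Subtract (−x)·D = −2x² + 2x. Remainder: −4x + 9.
Step 7: lead(−4x + 9) ÷ lead(D) = −4x ÷ 2x = −2. Subtract (−2)·D = −4x + 4. Remainder: 5.

R = [5]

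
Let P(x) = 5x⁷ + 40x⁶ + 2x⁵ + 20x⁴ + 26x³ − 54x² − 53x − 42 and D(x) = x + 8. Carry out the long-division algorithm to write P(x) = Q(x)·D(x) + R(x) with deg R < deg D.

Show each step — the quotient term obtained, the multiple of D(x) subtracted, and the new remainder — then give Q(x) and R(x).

Step 1: lead(5x⁷ + 40x⁶ + 2x⁵ + 20x⁴ + 26x³ − 54x² − 53x − 42) ÷ lead(D) = 5x⁷ ÷ x = 5x⁶. Subtract (5x⁶)·D = 5x⁷ + 40x⁶. Remainder: 2x⁵ + 20x⁴ + 26x³ − 54x² − 53x − 42.
Step 2: lead(2x⁵ + 20x⁴ + 26x³ − 54x² − 53x − 42) ÷ lead(D) = 2x⁵ ÷ x = 2x⁴. Subtract (2x⁴)·D = 2x⁵ + 16x⁴. Remainder: 4x⁴ + 26x³ − 54x² − 53x − 42.
Step 3: lead(4x⁴ + 26x³ − 54x² − 53x − 42) ÷ lead(D) = 4x⁴ ÷ x = 4x³. Subtract (4x³)·D = 4x⁴ + 32x³. Remainder: −6x³ − 54x² − 53x − 42.
Step 4: lead(−6x³ − 54x² − 53x − 42) ÷ lead(D) = −6x³ ÷ x = −6x². Subtract (−6x²)·D = −6x³ − 48x². Remainder: −6x² − 53x − 42.
Step 5: lead(−6x² − 53x − 42) ÷ lead(D) = −6x² ÷ x = −6x. Subtract (−6x)·D = −6x² − 48x. Remainder: −5x − 42.
Step 6: lead(−5x − 42) ÷ lead(D) = −5x ÷ x = −5. Subtract (−5)·D = −5x − 40. Remainder: −2.

Q(x) = 5x⁶ + 2x⁴ + 4x³ − 6x² − 6x − 5; R(x) = −2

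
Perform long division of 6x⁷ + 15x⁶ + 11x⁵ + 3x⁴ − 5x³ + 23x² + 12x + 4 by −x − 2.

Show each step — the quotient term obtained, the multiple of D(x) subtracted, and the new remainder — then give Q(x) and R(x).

Step 1: lead(6x⁷ + 15x⁶ + 11x⁵ + 3x⁴ − 5x³ + 23x² + 12x + 4) ÷ lead(D) = 6x⁷ ÷ −x = −6x⁶. Subtract (−6x⁶)·D = 6x⁷ + 12x⁶. Remainder: 3x⁶ + 11x⁵ + 3x⁴ − 5x³ + 23x² + 12x + 4.
Step 2: lead(3x⁶ + 11x⁵ + 3x⁴ − 5x³ + 23x² + 12x + 4) ÷ lead(D) = 3x⁶ ÷ −x = −3x⁵. Subtract (−3x⁵)·D = 3x⁶ + 6x⁵. Remainder: 5x⁵ + 3x⁴ − 5x³ + 23x² + 12x + 4.
Step 3: lead(5x⁵ + 3x⁴ − 5x³ + 23x² + 12x + 4) ÷ lead(D) = 5x⁵ ÷ −x = −5x⁴. Subtract (−5x⁴)·D = 5x⁵ + 10x⁴. Remainder: −7x⁴ − 5x³ + 23x² + 12x + 4.
Step 4: lead(−7x⁴ − 5x³ + 23x² + 12x + 4) ÷ lead(D) = −7x⁴ ÷ −x = 7x³. Subtract (7x³)·D = −7x⁴ − 14x³. Remainder: 9x³ + 23x² + 12x + 4.
Step 5: lead(9x³ + 23x² + 12x + 4) ÷ lead(D) = 9x³ ÷ −x = −9x². Subtract (−9x²)·D = 9x³ + 18x². Remainder: 5x² + 12x + 4.
Step 6: lead(5x² + 12x + 4) ÷ lead(D) = 5x² ÷ −x = −5x. Subtract (−5x)·D = 5x² + 10x. Remainder: 2x + 4.
Step 7: lead(2x + 4) ÷ lead(D) = 2x ÷ −x = −2. Subtract (−2)·D = 2x + 4. Remainder: 0.

Q(x) = −6x⁶ − 3x⁵ − 5x⁴ + 7x³ − 9x² − 5x − 2; R(x) = 0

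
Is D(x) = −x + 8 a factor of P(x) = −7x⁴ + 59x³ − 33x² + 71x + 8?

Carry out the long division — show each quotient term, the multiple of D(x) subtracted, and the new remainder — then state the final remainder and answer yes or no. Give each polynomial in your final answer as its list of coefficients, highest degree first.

R = [0], so D(x) is a factor of P(x). yes

Step 1: lead(−7x⁴ + 59x³ − 33x² + 71x + 8) ÷ lead(D) = −7x⁴ ÷ −x = 7x³. Subtract (7x³)·D = −7x⁴ + 56x³. Remainder: 3x³ − 33x² + 71x + 8.
Step 2: lead(3x³ − 33x² + 71x + 8) ÷ lead(D) = 3x³ ÷ −x = −3x². Subtract (−3x²)·D = 3x³ − 24x². Remainder: −9x² + 71x + 8.
Step 3: lead(−9x² + 71x + 8) ÷ lead(D) = −9x² ÷ −x = 9x. Subtract (9x)·D = −9x² + 72x. Remainder: −x + 8.
Step 4: lead(−x + 8) ÷ lead(D) = −x ÷ −x = 1. Subtract (1)·D = −x + 8. Remainder: 0.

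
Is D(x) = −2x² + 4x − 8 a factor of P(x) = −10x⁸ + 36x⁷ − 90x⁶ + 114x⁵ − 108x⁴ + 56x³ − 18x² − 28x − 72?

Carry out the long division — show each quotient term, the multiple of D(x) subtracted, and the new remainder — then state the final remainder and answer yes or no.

Step 1: lead(−10x⁸ + 36x⁷ − 90x⁶ + 114x⁵ − 108x⁴ + 56x³ − 18x² − 28x − 72) ÷ lead(D) = −10x⁸ ÷ −2x² = 5x⁶. Subtract (5x⁶)·D = −10x⁸ + 20x⁷ − 40x⁶. Remainder: 16x⁷ − 50x⁶ + 114x⁵ − 108x⁴ + 56x³ − 18x² − 28x − 72.
Step 2: lead(16x⁷ − 50x⁶ + 114x⁵ − 108x⁴ + 56x³ − 18x² − 28x − 72) ÷ lead(D) = 16x⁷ ÷ −2x² = −8x⁵. Subtract (−8x⁵)·D = 16x⁷ − 32x⁶ + 64x⁵. Remainder: −18x⁶ + 50x⁵ − 108x⁴ + 56x³ − 18x² − 28x − 72.
Step 3: lead(−18x⁶ + 50x⁵ − 108x⁴ + 56x³ − 18x² − 28x − 72) ÷ lead(D) = −18x⁶ ÷ −2x² = 9x⁴. Subtract (9x⁴)·D = −18x⁶ + 36x⁵ − 72x⁴. Remainder: 14x⁵ − 36x⁴ + 56x³ − 18x² − 28x − 72.
Step 4: lead(14x⁵ − 36x⁴ + 56x³ − 18x² − 28x − 72) ÷ lead(D) = 14x⁵ ÷ −2x² = −7x³. Subtract (−7x³)·D = 14x⁵ − 28x⁴ + 56x³. Remainder: −8x⁴ − 18x² − 28x − 72.
Step 5: lead(−8x⁴ − 18x² − 28x − 72) ÷ lead(D) = −8x⁴ ÷ −2x² = 4x². Subtract (4x²)·D = −8x⁴ + 16x³ − 32x². Remainder: −16x³ + 14x² − 28x − 72.
Step 6: lead(−16x³ + 14x² − 28x − 72) ÷ lead(D) = −16x³ ÷ −2x² = 8x. Subtract (8x)·D = −16x³ + 32x² − 64x. Remainder: −18x² + 36x − 72.
Step 7: lead(−18x² + 36x − 72) ÷ lead(D) = −18x² ÷ −2x² = 9. Subtract (9)·D = −18x² + 36x − 72. Remainder: 0.

R(x) = 0, so D(x) is a factor of P(x). yes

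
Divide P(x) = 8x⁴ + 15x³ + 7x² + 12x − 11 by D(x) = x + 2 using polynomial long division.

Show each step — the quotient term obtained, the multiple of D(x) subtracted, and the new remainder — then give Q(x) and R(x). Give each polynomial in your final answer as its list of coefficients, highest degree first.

Q = [8, -1, 9, -6]; R = [1]

Step 1: lead(8x⁴ + 15x³ + 7x² + 12x − 11) ÷ lead(D) = 8x⁴ ÷ x = 8x³. Subtract (8x³)·D = 8x⁴ + 16x³. Remainder: −x³ + 7x² + 12x − 11.
Step 2: lead(−x³ + 7x² + 12x − 11) ÷ lead(D) = −x³ ÷ x = −x². Subtract (−x²)·D = −x³ − 2x². Remainder: 9x² + 12x − 11.
Step 3: lead(9x² + 12x − 11) ÷ lead(D) = 9x² ÷ x = 9x. Subtract (9x)·D = 9x² + 18x. Remainder: −6x − 11.
Step 4: lead(−6x − 11) ÷ lead(D) = −6x ÷ x = −6. Subtract (−6)·D = −6x − 12. Remainder: 1.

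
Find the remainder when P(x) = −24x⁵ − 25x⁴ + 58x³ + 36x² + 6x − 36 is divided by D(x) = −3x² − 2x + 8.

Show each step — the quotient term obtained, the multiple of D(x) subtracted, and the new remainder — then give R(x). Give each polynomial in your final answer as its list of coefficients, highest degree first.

Step 1: lead(−24x⁵ − 25x⁴ + 58x³ + 36x² + 6x − 36) ÷ lead(D) = −24x⁵ ÷ −3x² = 8x³. Subtract (8x³)·D = −24x⁵ − 16x⁴ + 64x³. Remainder: −9x⁴ − 6x³ + 36x² + 6x − 36.
Step 2: lead(−9x⁴ − 6x³ + 36x² + 6x − 36) ÷ lead(D) = −9x⁴ ÷ −3x² = 3x². Subtract (3x²)·D = −9x⁴ − 6x³ + 24x². Remainder: 12x² + 6x − 36.
Step 3: lead(12x² + 6x − 36) ÷ lead(D) = 12x² ÷ −3x² = −4. Subtract (−4)·D = 12x² + 8x − 32. Remainder: −2x − 4.

R = [-2, -4]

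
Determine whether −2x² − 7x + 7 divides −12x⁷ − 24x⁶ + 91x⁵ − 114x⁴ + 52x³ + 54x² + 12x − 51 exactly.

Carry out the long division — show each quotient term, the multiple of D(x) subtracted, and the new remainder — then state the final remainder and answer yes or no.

R(x) = 5x − 9, so D(x) is not a factor of P(x). no

Step 1: lead(−12x⁷ − 24x⁶ + 91x⁵ − 114x⁴ + 52x³ + 54x² + 12x − 51) ÷ lead(D) = −12x⁷ ÷ −2x² = 6x⁵. Subtract (6x⁵)·D = −12x⁷ − 42x⁶ + 42x⁵. Remainder: 18x⁶ + 49x⁵ − 114x⁴ + 52x³ + 54x² + 12x − 51.
Step 2: lead(18x⁶ + 49x⁵ − 114x⁴ + 52x³ + 54x² + 12x − 51) ÷ lead(D) = 18x⁶ ÷ −2x² = −9x⁴. Subtract (−9x⁴)·D = 18x⁶ + 63x⁵ − 63x⁴. Remainder: −14x⁵ − 51x⁴ + 52x³ + 54x² + 12x − 51.
Step 3: lead(−14x⁵ − 51x⁴ + 52x³ + 54x² + 12x − 51) ÷ lead(D) = −14x⁵ ÷ −2x² = 7x³. Subtract (7x³)·D = −14x⁵ − 49x⁴ + 49x³. Remainder: −2x⁴ + 3x³ + 54x² + 12x − 51.
Step 4: lead(−2x⁴ + 3x³ + 54x² + 12x − 51) ÷ lead(D) = −2x⁴ ÷ −2x² = x². Subtract (x²)·D = −2x⁴ − 7x³ + 7x². Remainder: 10x³ + 47x² + 12x − 51.
Step 5: lead(10x³ + 47x² + 12x − 51) ÷ lead(D) = 10x³ ÷ −2x² = −5x. Subtract (−5x)·D = 10x³ + 35x² − 35x. Remainder: 12x² + 47x − 51.
Step 6: lead(12x² + 47x − 51) ÷ lead(D) = 12x² ÷ −2x² = −6. Subtract (−6)·D = 12x² + 42x − 42. Remainder: 5x − 9.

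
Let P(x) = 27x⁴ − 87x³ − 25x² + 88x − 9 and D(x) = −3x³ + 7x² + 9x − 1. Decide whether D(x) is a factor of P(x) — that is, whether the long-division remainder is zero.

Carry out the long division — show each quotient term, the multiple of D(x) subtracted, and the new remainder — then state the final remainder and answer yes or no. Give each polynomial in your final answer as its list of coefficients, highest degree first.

R = [7, -1], so D(x) is not a factor of P(x). no

Step 1: lead(27x⁴ − 87x³ − 25x² + 88x − 9) ÷ lead(D) = 27x⁴ ÷ −3x³ = −9x. Subtract (−9x)·D = 27x⁴ − 63x³ − 81x² + 9x. Remainder: −24x³ + 56x² + 79x − 9.
Step 2: lead(−24x³ + 56x² + 79x − 9) ÷ lead(D) = −24x³ ÷ −3x³ = 8. Subtract (8)·D = −24x³ + 56x² + 72x − 8. Remainder: 7x − 1.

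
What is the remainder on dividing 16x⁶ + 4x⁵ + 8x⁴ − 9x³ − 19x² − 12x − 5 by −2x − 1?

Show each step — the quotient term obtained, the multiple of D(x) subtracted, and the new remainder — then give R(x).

R(x) = −2

Step 1: lead(16x⁶ + 4x⁵ + 8x⁴ − 9x³ − 19x² − 12x − 5) ÷ lead(D) = 16x⁶ ÷ −2x = −8x⁵. Subtract (−8x⁵)·D = 16x⁶ + 8x⁵. Remainder: −4x⁵ + 8x⁴ − 9x³ − 19x² − 12x − 5.
Step 2: lead(−4x⁵ + 8x⁴ − 9x³ − 19x² − 12x − 5) ÷ lead(D) = −4x⁵ ÷ −2x = 2x⁴. Subtract (2x⁴)·D = −4x⁵ − 2x⁴. Remainder: 10x⁴ − 9x³ − 19x² − 12x − 5.
Step 3: lead(10x⁴ − 9x³ − 19x² − 12x − 5) ÷ lead(D) = 10x⁴ ÷ −2x = −5x³. Subtract (−5x³)·D = 10x⁴ + 5x³. Remainder: −14x³ − 19x² − 12x − 5.
Step 4: lead(−14x³ − 19x² − 12x − 5) ÷ lead(D) = −14x³ ÷ −2x = 7x². Subtract (7x²)·D = −14x³ − 7x². Remainder: −12x² − 12x − 5.
Step 5: lead(−12x² − 12x − 5) ÷ lead(D) = −12x² ÷ −2x = 6x. Subtract (6x)·D = −12x² − 6x. Remainder: −6x − 5.
Step 6: lead(−6x − 5) ÷ lead(D) = −6x ÷ −2x = 3. Subtract (3)·D = −6x − 3. Remainder: −2.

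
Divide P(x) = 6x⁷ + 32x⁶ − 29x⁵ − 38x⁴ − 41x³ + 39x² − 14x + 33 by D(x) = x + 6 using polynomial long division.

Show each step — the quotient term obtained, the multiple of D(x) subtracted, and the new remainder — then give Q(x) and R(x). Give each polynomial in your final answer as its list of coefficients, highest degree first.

Q = [6, -4, -5, -8, 7, -3, 4]; R = [9]

Step 1: lead(6x⁷ + 32x⁶ − 29x⁵ − 38x⁴ − 41x³ + 39x² − 14x + 33) ÷ lead(D) = 6x⁷ ÷ x = 6x⁶. Subtract (6x⁶)·D = 6x⁷ + 36x⁶. Remainder: −4x⁶ − 29x⁵ − 38x⁴ − 41x³ + 39x² − 14x + 33.
Step 2: lead(−4x⁶ − 29x⁵ − 38x⁴ − 41x³ + 39x² − 14x + 33) ÷ lead(D) = −4x⁶ ÷ x = −4x⁵. Subtract (−4x⁵)·D = −4x⁶ − 24x⁵. Remainder: −5x⁵ − 38x⁴ − 41x³ + 39x² − 14x + 33.
Step 3: lead(−5x⁵ − 38x⁴ − 41x³ + 39x² − 14x + 33) ÷ lead(D) = −5x⁵ ÷ x = −5x⁴. Subtract (−5x⁴)·D = −5x⁵ − 30x⁴. Remainder: −8x⁴ − 41x³ + 39x² − 14x + 33.
Step 4: lead(−8x⁴ − 41x³ + 39x² − 14x + 33) ÷ lead(D) = −8x⁴ ÷ x = −8x³. Subtract (−8x³)·D = −8x⁴ − 48x³. Remainder: 7x³ + 39x² − 14x + 33.
Step 5: lead(7x³ + 39x² − 14x + 33) ÷ lead(D) = 7x³ ÷ x = 7x². Subtract (7x²)·D = 7x³ + 42x². Remainder: −3x² − 14x + 33.
Step 6: lead(−3x² − 14x + 33) ÷ lead(D) = −3x² ÷ x = −3x. Subtract (−3x)·D = −3x² − 18x. Remainder: 4x + 33.
Step 7: lead(4x + 33) ÷ lead(D) = 4x ÷ x = 4. Subtract (4)·D = 4x + 24. Remainder: 9.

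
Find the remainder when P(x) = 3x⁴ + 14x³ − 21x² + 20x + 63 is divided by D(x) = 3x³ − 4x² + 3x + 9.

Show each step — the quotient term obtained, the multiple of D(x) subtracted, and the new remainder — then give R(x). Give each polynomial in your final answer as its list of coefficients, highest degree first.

Step 1: lead(3x⁴ + 14x³ − 21x² + 20x + 63) ÷ lead(D) = 3x⁴ ÷ 3x³ = x. Subtract (x)·D = 3x⁴ − 4x³ + 3x² + 9x. Remainder: 18x³ − 24x² + 11x + 63.
Step 2: lead(18x³ − 24x² + 11x + 63) ÷ lead(D) = 18x³ ÷ 3x³ = 6. Subtract (6)·D = 18x³ − 24x² + 18x + 54. Remainder: −7x + 9.

R = [-7, 9]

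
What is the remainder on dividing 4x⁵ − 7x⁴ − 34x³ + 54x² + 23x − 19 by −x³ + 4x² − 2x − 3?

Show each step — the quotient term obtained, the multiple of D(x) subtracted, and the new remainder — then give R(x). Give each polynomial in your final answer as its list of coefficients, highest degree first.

Step 1: lead(4x⁵ − 7x⁴ − 34x³ + 54x² + 23x − 19) ÷ lead(D) = 4x⁵ ÷ −x³ = −4x². Subtract (−4x²)·D = 4x⁵ − 16x⁴ + 8x³ + 12x². Remainder: 9x⁴ − 42x³ + 42x² + 23x − 19.
Step 2: lead(9x⁴ − 42x³ + 42x² + 23x − 19) ÷ lead(D) = 9x⁴ ÷ −x³ = −9x. Subtract (−9x)·D = 9x⁴ − 36x³ + 18x² + 27x. Remainder: −6x³ + 24x² − 4x − 19.
Step 3: lead(−6x³ + 24x² − 4x − 19) ÷ lead(D) = −6x³ ÷ −x³ = 6. Subtract (6)·D = −6x³ + 24x² − 12x − 18. Remainder: 8x − 1.

R = [8, -1]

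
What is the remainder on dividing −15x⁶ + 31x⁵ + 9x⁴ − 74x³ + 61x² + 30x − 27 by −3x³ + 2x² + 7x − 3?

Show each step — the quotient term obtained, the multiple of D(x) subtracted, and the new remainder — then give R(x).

Step 1: lead(−15x⁶ + 31x⁵ + 9x⁴ − 74x³ + 61x² + 30x − 27) ÷ lead(D) = −15x⁶ ÷ −3x³ = 5x³. Subtract (5x³)·D = −15x⁶ + 10x⁵ + 35x⁴ − 15x³. Remainder: 21x⁵ − 26x⁴ − 59x³ + 61x² + 30x − 27.
Step 2: lead(21x⁵ − 26x⁴ − 59x³ + 61x² + 30x − 27) ÷ lead(D) = 21x⁵ ÷ −3x³ = −7x². Subtract (−7x²)·D = 21x⁵ − 14x⁴ − 49x³ + 21x². Remainder: −12x⁴ − 10x³ + 40x² + 30x − 27.
Step 3: lead(−12x⁴ − 10x³ + 40x² + 30x − 27) ÷ lead(D) = −12x⁴ ÷ −3x³ = 4x. Subtract (4x)·D = −12x⁴ + 8x³ + 28x² − 12x. Remainder: −18x³ + 12x² + 42x − 27.
Step 4: lead(−18x³ + 12x² + 42x − 27) ÷ lead(D) = −18x³ ÷ −3x³ = 6. Subtract (6)·D = −18x³ + 12x² + 42x − 18. Remainder: −9.

R(x) = −9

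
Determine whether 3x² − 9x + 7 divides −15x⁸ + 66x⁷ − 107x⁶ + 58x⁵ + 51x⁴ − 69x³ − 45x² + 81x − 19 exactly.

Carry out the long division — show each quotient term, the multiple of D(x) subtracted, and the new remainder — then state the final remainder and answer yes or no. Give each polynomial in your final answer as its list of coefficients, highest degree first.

Step 1: lead(−15x⁸ + 66x⁷ − 107x⁶ + 58x⁵ + 51x⁴ − 69x³ − 45x² + 81x − 19) ÷ lead(D) = −15x⁸ ÷ 3x² = −5x⁶. Subtract (−5x⁶)·D = −15x⁸ + 45x⁷ − 35x⁶. Remainder: 21x⁷ − 72x⁶ + 58x⁵ + 51x⁴ − 69x³ − 45x² + 81x − 19.
Step 2: lead(21x⁷ − 72x⁶ + 58x⁵ + 51x⁴ − 69x³ − 45x² + 81x − 19) ÷ lead(D) = 21x⁷ ÷ 3x² = 7x⁵. Subtract (7x⁵)·D = 21x⁷ − 63x⁶ + 49x⁵. Remainder: −9x⁶ + 9x⁵ + 51x⁴ − 69x³ − 45x² + 81x − 19.
Step 3: lead(−9x⁶ + 9x⁵ + 51x⁴ − 69x³ − 45x² + 81x − 19) ÷ lead(D) = −9x⁶ ÷ 3x² = −3x⁴. Subtract (−3x⁴)·D = −9x⁶ + 27x⁵ − 21x⁴. Remainder: −18x⁵ + 72x⁴ − 69x³ − 45x² + 81x − 19.
Step 4: lead(−18x⁵ + 72x⁴ − 69x³ − 45x² + 81x − 19) ÷ lead(D) = −18x⁵ ÷ 3x² = −6x³. Subtract (−6x³)·D = −18x⁵ + 54x⁴ − 42x³. Remainder: 18x⁴ − 27x³ − 45x² + 81x − 19.
Step 5: lead(18x⁴ − 27x³ − 45x² + 81x − 19) ÷ lead(D) = 18x⁴ ÷ 3x² = 6x². Subtract (6x²)·D = 18x⁴ − 54x³ + 42x². Remainder: 27x³ − 87x² + 81x − 19.
Step 6: lead(27x³ − 87x² + 81x − 19) ÷ lead(D) = 27x³ ÷ 3x² = 9x. Subtract (9x)·D = 27x³ − 81x² + 63x. Remainder: −6x² + 18x − 19.
Step 7: lead(−6x² + 18x − 19) ÷ lead(D) = −6x² ÷ 3x² = −2. Subtract (−2)·D = −6x² + 18x − 14. Remainder: −5.

R = [-5], so D(x) is not a factor of P(x). no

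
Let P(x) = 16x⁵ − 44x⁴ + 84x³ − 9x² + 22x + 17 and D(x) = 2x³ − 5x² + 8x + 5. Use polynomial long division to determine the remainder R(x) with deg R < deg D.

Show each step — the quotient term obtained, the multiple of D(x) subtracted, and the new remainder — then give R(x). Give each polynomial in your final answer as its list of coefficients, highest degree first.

R = [-8, -8, -8]

Step 1: lead(16x⁵ − 44x⁴ + 84x³ − 9x² + 22x + 17) ÷ lead(D) = 16x⁵ ÷ 2x³ = 8x². Subtract (8x²)·D = 16x⁵ − 40x⁴ + 64x³ + 40x². Remainder: −4x⁴ + 20x³ − 49x² + 22x + 17.
Step 2: lead(−4x⁴ + 20x³ − 49x² + 22x + 17) ÷ lead(D) = −4x⁴ ÷ 2x³ = −2x. Subtract (−2x)·D = −4x⁴ + 10x³ − 16x² − 10x. Remainder: 10x³ − 33x² + 32x + 17.
Step 3: lead(10x³ − 33x² + 32x + 17) ÷ lead(D) = 10x³ ÷ 2x³ = 5. Subtract (5)·D = 10x³ − 25x² + 40x + 25. Remainder: −8x² − 8x − 8.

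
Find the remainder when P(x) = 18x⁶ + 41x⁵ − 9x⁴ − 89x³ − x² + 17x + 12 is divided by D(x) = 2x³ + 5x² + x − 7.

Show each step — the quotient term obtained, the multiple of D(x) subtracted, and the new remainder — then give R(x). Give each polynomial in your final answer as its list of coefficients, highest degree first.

Step 1: lead(18x⁶ + 41x⁵ − 9x⁴ − 89x³ − x² + 17x + 12) ÷ lead(D) = 18x⁶ ÷ 2x³ = 9x³. Subtract (9x³)·D = 18x⁶ + 45x⁵ + 9x⁴ − 63x³. Remainder: −4x⁵ − 18x⁴ − 26x³ − x² + 17x + 12.
Step 2: lead(−4x⁵ − 18x⁴ − 26x³ − x² + 17x + 12) ÷ lead(D) = −4x⁵ ÷ 2x³ = −2x². Subtract (−2x²)·D = −4x⁵ − 10x⁴ − 2x³ + 14x². Remainder: −8x⁴ − 24x³ − 15x² + 17x + 12.
Step 3: lead(−8x⁴ − 24x³ − 15x² + 17x + 12) ÷ lead(D) = −8x⁴ ÷ 2x³ = −4x. Subtract (−4x)·D = −8x⁴ − 20x³ − 4x² + 28x. Remainder: −4x³ − 11x² − 11x + 12.
Step 4: lead(−4x³ − 11x² − 11x + 12) ÷ lead(D) = −4x³ ÷ 2x³ = −2. Subtract (−2)·D = −4x³ − 10x² − 2x + 14. Remainder: −x² − 9x − 2.

R = [-1, -9, -2]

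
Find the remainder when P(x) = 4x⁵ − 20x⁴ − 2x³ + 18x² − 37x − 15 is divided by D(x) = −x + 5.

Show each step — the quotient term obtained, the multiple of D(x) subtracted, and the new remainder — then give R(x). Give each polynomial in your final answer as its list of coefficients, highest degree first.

R = [0]

Step 1: lead(4x⁵ − 20x⁴ − 2x³ + 18x² − 37x − 15) ÷ lead(D) = 4x⁵ ÷ −x = −4x⁴. Subtract (−4x⁴)·D = 4x⁵ − 20x⁴. Remainder: −2x³ + 18x² − 37x − 15.
Step 2: lead(−2x³ + 18x² − 37x − 15) ÷ lead(D) = −2x³ ÷ −x = 2x². Subtract (2x²)·D = −2x³ + 10x². Remainder: 8x² − 37x − 15.
Step 3: lead(8x² − 37x − 15) ÷ lead(D) = 8x² ÷ −x = −8x. Subtract (−8x)·D = 8x² − 40x. Remainder: 3x − 15.
Step 4: lead(3x − 15) ÷ lead(D) = 3x ÷ −x = −3. Subtract (−3)·D = 3x − 15. Remainder: 0.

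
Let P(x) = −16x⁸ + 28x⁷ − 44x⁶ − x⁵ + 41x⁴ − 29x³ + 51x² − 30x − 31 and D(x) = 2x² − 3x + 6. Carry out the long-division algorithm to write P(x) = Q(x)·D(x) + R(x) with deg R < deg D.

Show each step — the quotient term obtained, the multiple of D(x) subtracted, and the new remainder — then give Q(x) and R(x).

Step 1: lead(−16x⁸ + 28x⁷ − 44x⁶ − x⁵ + 41x⁴ − 29x³ + 51x² − 30x − 31) ÷ lead(D) = −16x⁸ ÷ 2x² = −8x⁶. Subtract (−8x⁶)·D = −16x⁸ + 24x⁷ − 48x⁶. Remainder: 4x⁷ + 4x⁶ − x⁵ + 41x⁴ − 29x³ + 51x² − 30x − 31.
Step 2: lead(4x⁷ + 4x⁶ − x⁵ + 41x⁴ − 29x³ + 51x² − 30x − 31) ÷ lead(D) = 4x⁷ ÷ 2x² = 2x⁵. Subtract (2x⁵)·D = 4x⁷ − 6x⁶ + 12x⁵. Remainder: 10x⁶ − 13x⁵ + 41x⁴ − 29x³ + 51x² − 30x − 31.
Step 3: lead(10x⁶ − 13x⁵ + 41x⁴ − 29x³ + 51x² − 30x − 31) ÷ lead(D) = 10x⁶ ÷ 2x² = 5x⁴. Subtract (5x⁴)·D = 10x⁶ − 15x⁵ + 30x⁴. Remainder: 2x⁵ + 11x⁴ − 29x³ + 51x² − 30x − 31.
Step 4: lead(2x⁵ + 11x⁴ − 29x³ + 51x² − 30x − 31) ÷ lead(D) = 2x⁵ ÷ 2x² = x³. Subtract (x³)·D = 2x⁵ − 3x⁴ + 6x³. Remainder: 14x⁴ − 35x³ + 51x² − 30x − 31.
Step 5: lead(14x⁴ − 35x³ + 51x² − 30x − 31) ÷ lead(D) = 14x⁴ ÷ 2x² = 7x². Subtract (7x²)·D = 14x⁴ − 21x³ + 42x². Remainder: −14x³ + 9x² − 30x − 31.
Step 6: lead(−14x³ + 9x² − 30x − 31) ÷ lead(D) = −14x³ ÷ 2x² = −7x. Subtract (−7x)·D = −14x³ + 21x² − 42x. Remainder: −12x² + 12x − 31.
Step 7: lead(−12x² + 12x − 31) ÷ lead(D) = −12x² ÷ 2x² = −6. Subtract (−6)·D = −12x² + 18x − 36. Remainder: −6x + 5.

Q(x) = −8x⁶ + 2x⁵ + 5x⁴ + x³ + 7x² − 7x − 6; R(x) = −6x + 5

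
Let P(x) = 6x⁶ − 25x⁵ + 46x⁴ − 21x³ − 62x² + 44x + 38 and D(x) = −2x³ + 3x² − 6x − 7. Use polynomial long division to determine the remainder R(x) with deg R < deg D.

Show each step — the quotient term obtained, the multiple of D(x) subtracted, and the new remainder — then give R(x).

R(x) = −6x − 4

Step 1: lead(6x⁶ − 25x⁵ + 46x⁴ − 21x³ − 62x² + 44x + 38) ÷ lead(D) = 6x⁶ ÷ −2x³ = −3x³. Subtract (−3x³)·D = 6x⁶ − 9x⁵ + 18x⁴ + 21x³. Remainder: −16x⁵ + 28x⁴ − 42x³ − 62x² + 44x + 38.
Step 2: lead(−16x⁵ + 28x⁴ − 42x³ − 62x² + 44x + 38) ÷ lead(D) = −16x⁵ ÷ −2x³ = 8x². Subtract (8x²)·D = −16x⁵ + 24x⁴ − 48x³ − 56x². Remainder: 4x⁴ + 6x³ − 6x² + 44x + 38.
Step 3: lead(4x⁴ + 6x³ − 6x² + 44x + 38) ÷ lead(D) = 4x⁴ ÷ −2x³ = −2x. Subtract (−2x)·D = 4x⁴ − 6x³ + 12x² + 14x. Remainder: 12x³ − 18x² + 30x + 38.
Step 4: lead(12x³ − 18x² + 30x + 38) ÷ lead(D) = 12x³ ÷ −2x³ = −6. Subtract (−6)·D = 12x³ − 18x² + 36x + 42. Remainder: −6x − 4.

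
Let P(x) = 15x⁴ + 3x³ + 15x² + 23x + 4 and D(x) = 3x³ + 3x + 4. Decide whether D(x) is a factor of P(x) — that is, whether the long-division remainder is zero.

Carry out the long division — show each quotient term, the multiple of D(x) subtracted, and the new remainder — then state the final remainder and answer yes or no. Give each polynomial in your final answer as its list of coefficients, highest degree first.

R = [0], so D(x) is a factor of P(x). yes

Step 1: lead(15x⁴ + 3x³ + 15x² + 23x + 4) ÷ lead(D) = 15x⁴ ÷ 3x³ = 5x. Subtract (5x)·D = 15x⁴ + 15x² + 20x. Remainder: 3x³ + 3x + 4.
Step 2: lead(3x³ + 3x + 4) ÷ lead(D) = 3x³ ÷ 3x³ = 1. Subtract (1)·D = 3x³ + 3x + 4. Remainder: 0.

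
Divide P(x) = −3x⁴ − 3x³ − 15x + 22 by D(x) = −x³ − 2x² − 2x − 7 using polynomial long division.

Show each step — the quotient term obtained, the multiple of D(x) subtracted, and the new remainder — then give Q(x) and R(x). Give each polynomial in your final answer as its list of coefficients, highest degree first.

Q = [3, -3]; R = [1]

Step 1: lead(−3x⁴ − 3x³ − 15x + 22) ÷ lead(D) = −3x⁴ ÷ −x³ = 3x. Subtract (3x)·D = −3x⁴ − 6x³ − 6x² − 21x. Remainder: 3x³ + 6x² + 6x + 22.
Step 2: lead(3x³ + 6x² + 6x + 22) ÷ lead(D) = 3x³ ÷ −x³ = −3. Subtract (−3)·D = 3x³ + 6x² + 6x + 21. Remainder: 1.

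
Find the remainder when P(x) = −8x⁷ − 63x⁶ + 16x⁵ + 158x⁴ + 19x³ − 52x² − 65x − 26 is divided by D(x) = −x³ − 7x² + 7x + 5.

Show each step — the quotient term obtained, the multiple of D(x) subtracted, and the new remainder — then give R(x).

R(x) = −1

Step 1: lead(−8x⁷ − 63x⁶ + 16x⁵ + 158x⁴ + 19x³ − 52x² − 65x − 26) ÷ lead(D) = −8x⁷ ÷ −x³ = 8x⁴. Subtract (8x⁴)·D = −8x⁷ − 56x⁶ + 56x⁵ + 40x⁴. Remainder: −7x⁶ − 40x⁵ + 118x⁴ + 19x³ − 52x² − 65x − 26.
Step 2: lead(−7x⁶ − 40x⁵ + 118x⁴ + 19x³ − 52x² − 65x − 26) ÷ lead(D) = −7x⁶ ÷ −x³ = 7x³. Subtract (7x³)·D = −7x⁶ − 49x⁵ + 49x⁴ + 35x³. Remainder: 9x⁵ + 69x⁴ − 16x³ − 52x² − 65x − 26.
Step 3: lead(9x⁵ + 69x⁴ − 16x³ − 52x² − 65x − 26) ÷ lead(D) = 9x⁵ ÷ −x³ = −9x². Subtract (−9x²)·D = 9x⁵ + 63x⁴ − 63x³ − 45x². Remainder: 6x⁴ + 47x³ − 7x² − 65x − 26.
Step 4: lead(6x⁴ + 47x³ − 7x² − 65x − 26) ÷ lead(D) = 6x⁴ ÷ −x³ = −6x. Subtract (−6x)·D = 6x⁴ + 42x³ − 42x² − 30x. Remainder: 5x³ + 35x² − 35x − 26.
Step 5: lead(5x³ + 35x² − 35x − 26) ÷ lead(D) = 5x³ ÷ −x³ = −5. Subtract (−5)·D = 5x³ + 35x² − 35x − 25. Remainder: −1.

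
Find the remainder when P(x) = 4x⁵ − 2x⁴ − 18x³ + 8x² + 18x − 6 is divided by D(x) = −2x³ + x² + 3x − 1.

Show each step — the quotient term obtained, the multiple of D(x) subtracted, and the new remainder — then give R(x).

Step 1: lead(4x⁵ − 2x⁴ − 18x³ + 8x² + 18x − 6) ÷ lead(D) = 4x⁵ ÷ −2x³ = −2x². Subtract (−2x²)·D = 4x⁵ − 2x⁴ − 6x³ + 2x². Remainder: −12x³ + 6x² + 18x − 6.
Step 2: lead(−12x³ + 6x² + 18x − 6) ÷ lead(D) = −12x³ ÷ −2x³ = 6. Subtract (6)·D = −12x³ + 6x² + 18x − 6. Remainder: 0.

R(x) = 0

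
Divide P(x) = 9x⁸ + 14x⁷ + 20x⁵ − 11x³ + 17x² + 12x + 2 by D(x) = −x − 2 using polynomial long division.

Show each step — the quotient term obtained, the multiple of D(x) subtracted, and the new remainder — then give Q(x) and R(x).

Q(x) = −9x⁷ + 4x⁶ − 8x⁵ − 4x⁴ + 8x³ − 5x² − 7x + 2; R(x) = 6

Step 1: lead(9x⁸ + 14x⁷ + 20x⁵ − 11x³ + 17x² + 12x + 2) ÷ lead(D) = 9x⁸ ÷ −x = −9x⁷. Subtract (−9x⁷)·D = 9x⁸ + 18x⁷. Remainder: −4x⁷ + 20x⁵ − 11x³ + 17x² + 12x + 2.
Step 2: lead(−4x⁷ + 20x⁵ − 11x³ + 17x² + 12x + 2) ÷ lead(D) = −4x⁷ ÷ −x = 4x⁶. Subtract (4x⁶)·D = −4x⁷ − 8x⁶. Remainder: 8x⁶ + 20x⁵ − 11x³ + 17x² + 12x + 2.
Step 3: lead(8x⁶ + 20x⁵ − 11x³ + 17x² + 12x + 2) ÷ lead(D) = 8x⁶ ÷ −x = −8x⁵. Subtract (−8x⁵)·D = 8x⁶ + 16x⁵. Remainder: 4x⁵ − 11x³ + 17x² + 12x + 2.
Step 4: lead(4x⁵ − 11x³ + 17x² + 12x + 2) ÷ lead(D) = 4x⁵ ÷ −x = −4x⁴. Subtract (−4x⁴)·D = 4x⁵ + 8x⁴. Remainder: −8x⁴ − 11x³ + 17x² + 12x + 2.
Step 5: lead(−8x⁴ − 11x³ + 17x² + 12x + 2) ÷ lead(D) = −8x⁴ ÷ −x = 8x³. Subtract (8x³)·D = −8x⁴ − 16x³. Remainder: 5x³ + 17x² + 12x + 2.
Step 6: lead(5x³ + 17x² + 12x + 2) ÷ lead(D) = 5x³ ÷ −x = −5x². Subtract (−5x²)·D = 5x³ + 10x². Remainder: 7x² + 12x + 2.
Step 7: lead(7x² + 12x + 2) ÷ lead(D) = 7x² ÷ −x = −7x. Subtract (−7x)·D = 7x² + 14x. Remainder: −2x + 2.
Step 8: lead(−2x + 2) ÷ lead(D) = −2x ÷ −x = 2. Subtract (2)·D = −2x − 4. Remainder: 6.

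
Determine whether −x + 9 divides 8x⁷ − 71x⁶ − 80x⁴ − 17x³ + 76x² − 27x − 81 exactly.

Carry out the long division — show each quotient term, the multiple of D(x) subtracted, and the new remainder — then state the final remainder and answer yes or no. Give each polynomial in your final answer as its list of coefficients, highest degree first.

Step 1: lead(8x⁷ − 71x⁶ − 80x⁴ − 17x³ + 76x² − 27x − 81) ÷ lead(D) = 8x⁷ ÷ −x = −8x⁶. Subtract (−8x⁶)·D = 8x⁷ − 72x⁶. Remainder: x⁶ − 80x⁴ − 17x³ + 76x² − 27x − 81.
Step 2: lead(x⁶ − 80x⁴ − 17x³ + 76x² − 27x − 81) ÷ lead(D) = x⁶ ÷ −x = −x⁵. Subtract (−x⁵)·D = x⁶ − 9x⁵. Remainder: 9x⁵ − 80x⁴ − 17x³ + 76x² − 27x − 81.
Step 3: lead(9x⁵ − 80x⁴ − 17x³ + 76x² − 27x − 81) ÷ lead(D) = 9x⁵ ÷ −x = −9x⁴. Subtract (−9x⁴)·D = 9x⁵ − 81x⁴. Remainder: x⁴ − 17x³ + 76x² − 27x − 81.
Step 4: lead(x⁴ − 17x³ + 76x² − 27x − 81) ÷ lead(D) = x⁴ ÷ −x = −x³. Subtract (−x³)·D = x⁴ − 9x³. Remainder: −8x³ + 76x² − 27x − 81.
Step 5: lead(−8x³ + 76x² − 27x − 81) ÷ lead(D) = −8x³ ÷ −x = 8x². Subtract (8x²)·D = −8x³ + 72x². Remainder: 4x² − 27x − 81.
Step 6: lead(4x² − 27x − 81) ÷ lead(D) = 4x² ÷ −x = −4x. Subtract (−4x)·D = 4x² − 36x. Remainder: 9x − 81.
Step 7: lead(9x − 81) ÷ lead(D) = 9x ÷ −x = −9. Subtract (−9)·D = 9x − 81. Remainder: 0.

R = [0], so D(x) is a factor of P(x). yes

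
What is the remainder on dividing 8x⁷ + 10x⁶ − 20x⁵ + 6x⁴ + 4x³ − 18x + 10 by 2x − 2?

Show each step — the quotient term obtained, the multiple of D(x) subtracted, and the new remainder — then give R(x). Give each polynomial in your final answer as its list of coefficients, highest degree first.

R = [0]

Step 1: lead(8x⁷ + 10x⁶ − 20x⁵ + 6x⁴ + 4x³ − 18x + 10) ÷ lead(D) = 8x⁷ ÷ 2x = 4x⁶. Subtract (4x⁶)·D = 8x⁷ − 8x⁶. Remainder: 18x⁶ − 20x⁵ + 6x⁴ + 4x³ − 18x + 10.
Step 2: lead(18x⁶ − 20x⁵ + 6x⁴ + 4x³ − 18x + 10) ÷ lead(D) = 18x⁶ ÷ 2x = 9x⁵. Subtract (9x⁵)·D = 18x⁶ − 18x⁵. Remainder: −2x⁵ + 6x⁴ + 4x³ − 18x + 10.
Step 3: lead(−2x⁵ + 6x⁴ + 4x³ − 18x + 10) ÷ lead(D) = −2x⁵ ÷ 2x = −x⁴. Subtract (−x⁴)·D = −2x⁵ + 2x⁴. Remainder: 4x⁴ + 4x³ − 18x + 10.
Step 4: lead(4x⁴ + 4x³ − 18x + 10) ÷ lead(D) = 4x⁴ ÷ 2x = 2x³. Subtract (2x³)·D = 4x⁴ − 4x³. Remainder: 8x³ − 18x + 10.
Step 5: lead(8x³ − 18x + 10) ÷ lead(D) = 8x³ ÷ 2x = 4x². Subtract (4x²)·D = 8x³ − 8x². Remainder: 8x² − 18x + 10.
Step 6: lead(8x² − 18x + 10) ÷ lead(D) = 8x² ÷ 2x = 4x. Subtract (4x)·D = 8x² − 8x. Remainder: −10x + 10.
Step 7: lead(−10x + 10) ÷ lead(D) = −10x ÷ 2x = −5. Subtract (−5)·D = −10x + 10. Remainder: 0.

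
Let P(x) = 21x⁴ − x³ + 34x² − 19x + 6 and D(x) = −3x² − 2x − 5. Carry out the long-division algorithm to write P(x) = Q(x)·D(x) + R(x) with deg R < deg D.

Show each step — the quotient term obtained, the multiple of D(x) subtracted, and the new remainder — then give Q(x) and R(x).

Q(x) = −7x² + 5x − 3; R(x) = −9

Step 1: lead(21x⁴ − x³ + 34x² − 19x + 6) ÷ lead(D) = 21x⁴ ÷ −3x² = −7x². Subtract (−7x²)·D = 21x⁴ + 14x³ + 35x². Remainder: −15x³ − x² − 19x + 6.
Step 2: lead(−15x³ − x² − 19x + 6) ÷ lead(D) = −15x³ ÷ −3x² = 5x. Subtract (5x)·D = −15x³ − 10x² − 25x. Remainder: 9x² + 6x + 6.
Step 3: lead(9x² + 6x + 6) ÷ lead(D) = 9x² ÷ −3x² = −3. Subtract (−3)·D = 9x² + 6x + 15. Remainder: −9.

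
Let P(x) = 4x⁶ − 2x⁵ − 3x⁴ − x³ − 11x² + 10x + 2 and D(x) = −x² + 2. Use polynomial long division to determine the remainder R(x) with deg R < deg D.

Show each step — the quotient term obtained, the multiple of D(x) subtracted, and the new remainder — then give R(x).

Step 1: lead(4x⁶ − 2x⁵ − 3x⁴ − x³ − 11x² + 10x + 2) ÷ lead(D) = 4x⁶ ÷ −x² = −4x⁴. Subtract (−4x⁴)·D = 4x⁶ − 8x⁴. Remainder: −2x⁵ + 5x⁴ − x³ − 11x² + 10x + 2.
Step 2: lead(−2x⁵ + 5x⁴ − x³ − 11x² + 10x + 2) ÷ lead(D) = −2x⁵ ÷ −x² = 2x³. Subtract (2x³)·D = −2x⁵ + 4x³. Remainder: 5x⁴ − 5x³ − 11x² + 10x + 2.
Step 3: lead(5x⁴ − 5x³ − 11x² + 10x + 2) ÷ lead(D) = 5x⁴ ÷ −x² = −5x². Subtract (−5x²)·D = 5x⁴ − 10x². Remainder: −5x³ − x² + 10x + 2.
Step 4: lead(−5x³ − x² + 10x + 2) ÷ lead(D) = −5x³ ÷ −x² = 5x. Subtract (5x)·D = −5x³ + 10x. Remainder: −x² + 2.
Step 5: lead(−x² + 2) ÷ lead(D) = −x² ÷ −x² = 1. Subtract (1)·D = −x² + 2. Remainder: 0.

R(x) = 0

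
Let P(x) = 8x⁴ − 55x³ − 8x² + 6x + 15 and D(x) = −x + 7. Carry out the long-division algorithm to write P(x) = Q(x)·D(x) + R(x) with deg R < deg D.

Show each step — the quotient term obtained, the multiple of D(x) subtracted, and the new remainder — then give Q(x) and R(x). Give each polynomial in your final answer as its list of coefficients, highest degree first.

Step 1: lead(8x⁴ − 55x³ − 8x² + 6x + 15) ÷ lead(D) = 8x⁴ ÷ −x = −8x³. Subtract (−8x³)·D = 8x⁴ − 56x³. Remainder: x³ − 8x² + 6x + 15.
Step 2: lead(x³ − 8x² + 6x + 15) ÷ lead(D) = x³ ÷ −x = −x². Subtract (−x²)·D = x³ − 7x². Remainder: −x² + 6x + 15.
Step 3: lead(−x² + 6x + 15) ÷ lead(D) = −x² ÷ −x = x. Subtract (x)·D = −x² + 7x. Remainder: −x + 15.
Step 4: lead(−x + 15) ÷ lead(D) = −x ÷ −x = 1. Subtract (1)·D = −x + 7. Remainder: 8.

Q = [-8, -1, 1, 1]; R = [8]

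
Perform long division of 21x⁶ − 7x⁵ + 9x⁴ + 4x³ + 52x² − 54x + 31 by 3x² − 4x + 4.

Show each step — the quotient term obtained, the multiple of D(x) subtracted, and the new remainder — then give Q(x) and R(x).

Step 1: lead(21x⁶ − 7x⁵ + 9x⁴ + 4x³ + 52x² − 54x + 31) ÷ lead(D) = 21x⁶ ÷ 3x² = 7x⁴. Subtract (7x⁴)·D = 21x⁶ − 28x⁵ + 28x⁴. Remainder: 21x⁵ − 19x⁴ + 4x³ + 52x² − 54x + 31.
Step 2: lead(21x⁵ − 19x⁴ + 4x³ + 52x² − 54x + 31) ÷ lead(D) = 21x⁵ ÷ 3x² = 7x³. Subtract (7x³)·D = 21x⁵ − 28x⁴ + 28x³. Remainder: 9x⁴ − 24x³ + 52x² − 54x + 31.
Step 3: lead(9x⁴ − 24x³ + 52x² − 54x + 31) ÷ lead(D) = 9x⁴ ÷ 3x² = 3x². Subtract (3x²)·D = 9x⁴ − 12x³ + 12x². Remainder: −12x³ + 40x² − 54x + 31.
Step 4: lead(−12x³ + 40x² − 54x + 31) ÷ lead(D) = −12x³ ÷ 3x² = −4x. Subtract (−4x)·D = −12x³ + 16x² − 16x. Remainder: 24x² − 38x + 31.
Step 5: lead(24x² − 38x + 31) ÷ lead(D) = 24x² ÷ 3x² = 8. Subtract (8)·D = 24x² − 32x + 32. Remainder: −6x − 1.

Q(x) = 7x⁴ + 7x³ + 3x² − 4x + 8; R(x) = −6x − 1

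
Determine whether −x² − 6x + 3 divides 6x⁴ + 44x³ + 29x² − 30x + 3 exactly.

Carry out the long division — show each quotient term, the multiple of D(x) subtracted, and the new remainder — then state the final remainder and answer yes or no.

Step 1: lead(6x⁴ + 44x³ + 29x² − 30x + 3) ÷ lead(D) = 6x⁴ ÷ −x² = −6x². Subtract (−6x²)·D = 6x⁴ + 36x³ − 18x². Remainder: 8x³ + 47x² − 30x + 3.
Step 2: lead(8x³ + 47x² − 30x + 3) ÷ lead(D) = 8x³ ÷ −x² = −8x. Subtract (−8x)·D = 8x³ + 48x² − 24x. Remainder: −x² − 6x + 3.
Step 3: lead(−x² − 6x + 3) ÷ lead(D) = −x² ÷ −x² = 1. Subtract (1)·D = −x² − 6x + 3. Remainder: 0.

R(x) = 0, so D(x) is a factor of P(x). yes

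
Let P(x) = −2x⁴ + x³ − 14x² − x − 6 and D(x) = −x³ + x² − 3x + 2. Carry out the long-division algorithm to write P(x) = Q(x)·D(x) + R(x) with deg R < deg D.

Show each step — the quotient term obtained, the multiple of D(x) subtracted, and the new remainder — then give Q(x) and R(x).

Q(x) = 2x + 1; R(x) = −9x² − 2x − 8

Step 1: lead(−2x⁴ + x³ − 14x² − x − 6) ÷ lead(D) = −2x⁴ ÷ −x³ = 2x. Subtract (2x)·D = −2x⁴ + 2x³ − 6x² + 4x. Remainder: −x³ − 8x² − 5x − 6.
Step 2: lead(−x³ − 8x² − 5x − 6) ÷ lead(D) = −x³ ÷ −x³ = 1. Subtract (1)·D = −x³ + x² − 3x + 2. Remainder: −9x² − 2x − 8.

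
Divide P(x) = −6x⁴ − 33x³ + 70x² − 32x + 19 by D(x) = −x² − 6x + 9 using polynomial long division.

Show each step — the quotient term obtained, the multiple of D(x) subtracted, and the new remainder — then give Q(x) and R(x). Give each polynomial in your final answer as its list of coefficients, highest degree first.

Step 1: lead(−6x⁴ − 33x³ + 70x² − 32x + 19) ÷ lead(D) = −6x⁴ ÷ −x² = 6x². Subtract (6x²)·D = −6x⁴ − 36x³ + 54x². Remainder: 3x³ + 16x² − 32x + 19.
Step 2: lead(3x³ + 16x² − 32x + 19) ÷ lead(D) = 3x³ ÷ −x² = −3x. Subtract (−3x)·D = 3x³ + 18x² − 27x. Remainder: −2x² − 5x + 19.
Step 3: lead(−2x² − 5x + 19) ÷ lead(D) = −2x² ÷ −x² = 2. Subtract (2)·D = −2x² − 12x + 18. Remainder: 7x + 1.

Q = [6, -3, 2]; R = [7, 1]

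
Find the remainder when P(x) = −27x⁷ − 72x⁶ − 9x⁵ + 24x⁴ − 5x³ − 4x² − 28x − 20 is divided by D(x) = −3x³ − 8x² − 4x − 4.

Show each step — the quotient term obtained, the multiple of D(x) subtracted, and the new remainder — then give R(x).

Step 1: lead(−27x⁷ − 72x⁶ − 9x⁵ + 24x⁴ − 5x³ − 4x² − 28x − 20) ÷ lead(D) = −27x⁷ ÷ −3x³ = 9x⁴. Subtract (9x⁴)·D = −27x⁷ − 72x⁶ − 36x⁵ − 36x⁴. Remainder: 27x⁵ + 60x⁴ − 5x³ − 4x² − 28x − 20.
Step 2: lead(27x⁵ + 60x⁴ − 5x³ − 4x² − 28x − 20) ÷ lead(D) = 27x⁵ ÷ −3x³ = −9x². Subtract (−9x²)·D = 27x⁵ + 72x⁴ + 36x³ + 36x². Remainder: −12x⁴ − 41x³ − 40x² − 28x − 20.
Step 3: lead(−12x⁴ − 41x³ − 40x² − 28x − 20) ÷ lead(D) = −12x⁴ ÷ −3x³ = 4x. Subtract (4x)·D = −12x⁴ − 32x³ − 16x² − 16x. Remainder: −9x³ − 24x² − 12x − 20.
Step 4: lead(−9x³ − 24x² − 12x − 20) ÷ lead(D) = −9x³ ÷ −3x³ = 3. Subtract (3)·D = −9x³ − 24x² − 12x − 12. Remainder: −8.

R(x) = −8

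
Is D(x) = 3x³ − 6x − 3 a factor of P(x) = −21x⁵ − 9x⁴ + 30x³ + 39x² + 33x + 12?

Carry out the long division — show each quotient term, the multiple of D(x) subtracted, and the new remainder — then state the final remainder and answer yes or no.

Step 1: lead(−21x⁵ − 9x⁴ + 30x³ + 39x² + 33x + 12) ÷ lead(D) = −21x⁵ ÷ 3x³ = −7x². Subtract (−7x²)·D = −21x⁵ + 42x³ + 21x². Remainder: −9x⁴ − 12x³ + 18x² + 33x + 12.
Step 2: lead(−9x⁴ − 12x³ + 18x² + 33x + 12) ÷ lead(D) = −9x⁴ ÷ 3x³ = −3x. Subtract (−3x)·D = −9x⁴ + 18x² + 9x. Remainder: −12x³ + 24x + 12.
Step 3: lead(−12x³ + 24x + 12) ÷ lead(D) = −12x³ ÷ 3x³ = −4. Subtract (−4)·D = −12x³ + 24x + 12. Remainder: 0.

R(x) = 0, so D(x) is a factor of P(x). yes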